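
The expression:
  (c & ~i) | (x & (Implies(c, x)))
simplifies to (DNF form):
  x | (c & ~i)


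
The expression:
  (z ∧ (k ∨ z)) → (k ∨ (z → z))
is always true.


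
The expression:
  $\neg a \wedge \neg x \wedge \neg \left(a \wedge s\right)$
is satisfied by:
  {x: False, a: False}


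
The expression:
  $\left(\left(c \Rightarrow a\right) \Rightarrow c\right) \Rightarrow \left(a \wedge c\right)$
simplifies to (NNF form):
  $a \vee \neg c$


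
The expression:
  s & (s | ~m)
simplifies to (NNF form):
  s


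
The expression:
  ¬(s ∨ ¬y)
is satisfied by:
  {y: True, s: False}


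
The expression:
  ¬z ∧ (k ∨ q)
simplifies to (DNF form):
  (k ∧ ¬z) ∨ (q ∧ ¬z)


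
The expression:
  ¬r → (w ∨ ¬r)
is always true.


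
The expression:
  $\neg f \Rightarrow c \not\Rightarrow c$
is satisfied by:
  {f: True}


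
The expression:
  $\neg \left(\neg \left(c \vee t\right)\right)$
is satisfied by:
  {t: True, c: True}
  {t: True, c: False}
  {c: True, t: False}


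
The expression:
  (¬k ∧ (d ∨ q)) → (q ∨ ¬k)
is always true.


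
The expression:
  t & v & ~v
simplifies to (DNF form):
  False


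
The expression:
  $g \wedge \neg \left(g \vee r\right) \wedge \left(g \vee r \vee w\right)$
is never true.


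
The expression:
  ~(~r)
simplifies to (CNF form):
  r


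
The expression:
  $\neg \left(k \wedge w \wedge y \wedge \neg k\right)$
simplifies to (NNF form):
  $\text{True}$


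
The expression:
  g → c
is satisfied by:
  {c: True, g: False}
  {g: False, c: False}
  {g: True, c: True}


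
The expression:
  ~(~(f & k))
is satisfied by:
  {f: True, k: True}


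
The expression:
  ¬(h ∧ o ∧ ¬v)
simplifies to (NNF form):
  v ∨ ¬h ∨ ¬o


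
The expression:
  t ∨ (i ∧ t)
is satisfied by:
  {t: True}


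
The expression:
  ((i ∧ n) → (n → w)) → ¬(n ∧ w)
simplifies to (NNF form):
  ¬n ∨ ¬w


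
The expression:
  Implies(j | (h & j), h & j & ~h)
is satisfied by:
  {j: False}


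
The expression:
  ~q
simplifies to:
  ~q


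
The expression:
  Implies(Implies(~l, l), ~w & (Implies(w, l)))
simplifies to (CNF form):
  ~l | ~w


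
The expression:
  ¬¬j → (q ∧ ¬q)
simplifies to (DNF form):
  ¬j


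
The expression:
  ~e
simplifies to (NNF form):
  ~e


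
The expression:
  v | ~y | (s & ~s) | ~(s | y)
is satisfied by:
  {v: True, y: False}
  {y: False, v: False}
  {y: True, v: True}


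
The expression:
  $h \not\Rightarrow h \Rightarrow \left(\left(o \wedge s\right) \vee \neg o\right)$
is always true.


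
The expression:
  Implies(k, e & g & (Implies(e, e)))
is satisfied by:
  {g: True, e: True, k: False}
  {g: True, e: False, k: False}
  {e: True, g: False, k: False}
  {g: False, e: False, k: False}
  {g: True, k: True, e: True}


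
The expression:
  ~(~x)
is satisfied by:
  {x: True}


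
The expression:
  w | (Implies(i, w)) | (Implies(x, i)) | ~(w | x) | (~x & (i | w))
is always true.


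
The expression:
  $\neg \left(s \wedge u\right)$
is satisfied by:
  {s: False, u: False}
  {u: True, s: False}
  {s: True, u: False}


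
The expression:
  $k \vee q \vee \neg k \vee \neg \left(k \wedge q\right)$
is always true.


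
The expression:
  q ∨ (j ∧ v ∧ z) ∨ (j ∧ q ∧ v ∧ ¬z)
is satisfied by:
  {q: True, v: True, j: True, z: True}
  {q: True, v: True, j: True, z: False}
  {q: True, v: True, z: True, j: False}
  {q: True, v: True, z: False, j: False}
  {q: True, j: True, z: True, v: False}
  {q: True, j: True, z: False, v: False}
  {q: True, j: False, z: True, v: False}
  {q: True, j: False, z: False, v: False}
  {v: True, j: True, z: True, q: False}


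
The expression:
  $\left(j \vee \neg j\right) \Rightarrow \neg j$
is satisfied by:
  {j: False}


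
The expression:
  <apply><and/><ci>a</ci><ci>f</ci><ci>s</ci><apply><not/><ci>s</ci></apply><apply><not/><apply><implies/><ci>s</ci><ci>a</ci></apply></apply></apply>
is never true.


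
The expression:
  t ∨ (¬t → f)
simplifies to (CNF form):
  f ∨ t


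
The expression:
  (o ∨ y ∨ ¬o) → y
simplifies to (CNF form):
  y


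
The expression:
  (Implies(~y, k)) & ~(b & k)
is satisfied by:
  {y: True, b: False, k: False}
  {k: True, b: False, y: True}
  {k: True, b: False, y: False}
  {y: True, b: True, k: False}


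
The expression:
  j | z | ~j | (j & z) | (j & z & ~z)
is always true.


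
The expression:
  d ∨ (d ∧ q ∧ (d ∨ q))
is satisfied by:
  {d: True}


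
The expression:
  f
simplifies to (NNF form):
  f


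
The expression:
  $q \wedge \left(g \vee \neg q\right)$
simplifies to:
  $g \wedge q$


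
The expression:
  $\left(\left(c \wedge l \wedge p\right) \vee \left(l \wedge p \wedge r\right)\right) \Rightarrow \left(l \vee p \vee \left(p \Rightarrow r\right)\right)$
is always true.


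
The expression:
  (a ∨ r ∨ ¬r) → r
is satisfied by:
  {r: True}


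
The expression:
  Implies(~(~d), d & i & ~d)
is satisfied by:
  {d: False}


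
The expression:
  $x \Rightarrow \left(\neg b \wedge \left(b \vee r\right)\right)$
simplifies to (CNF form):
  $\left(r \vee \neg x\right) \wedge \left(\neg b \vee \neg x\right)$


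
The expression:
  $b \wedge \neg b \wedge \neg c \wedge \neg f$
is never true.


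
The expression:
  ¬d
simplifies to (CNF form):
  ¬d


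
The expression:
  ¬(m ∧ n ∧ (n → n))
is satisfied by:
  {m: False, n: False}
  {n: True, m: False}
  {m: True, n: False}


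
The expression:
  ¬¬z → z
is always true.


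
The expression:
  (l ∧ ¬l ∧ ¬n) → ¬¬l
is always true.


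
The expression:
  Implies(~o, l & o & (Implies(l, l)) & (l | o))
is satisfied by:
  {o: True}


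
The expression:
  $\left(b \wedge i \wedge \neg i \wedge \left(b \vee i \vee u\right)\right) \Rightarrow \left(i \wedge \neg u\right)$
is always true.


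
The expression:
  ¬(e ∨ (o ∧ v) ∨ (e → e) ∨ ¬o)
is never true.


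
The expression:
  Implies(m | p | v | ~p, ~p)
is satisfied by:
  {p: False}


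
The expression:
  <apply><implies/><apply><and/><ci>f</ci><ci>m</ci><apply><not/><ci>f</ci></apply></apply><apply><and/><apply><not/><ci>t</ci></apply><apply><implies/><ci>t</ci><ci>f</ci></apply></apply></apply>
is always true.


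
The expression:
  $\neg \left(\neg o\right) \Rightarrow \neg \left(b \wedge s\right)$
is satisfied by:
  {s: False, o: False, b: False}
  {b: True, s: False, o: False}
  {o: True, s: False, b: False}
  {b: True, o: True, s: False}
  {s: True, b: False, o: False}
  {b: True, s: True, o: False}
  {o: True, s: True, b: False}


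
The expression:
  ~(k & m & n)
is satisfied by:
  {k: False, m: False, n: False}
  {n: True, k: False, m: False}
  {m: True, k: False, n: False}
  {n: True, m: True, k: False}
  {k: True, n: False, m: False}
  {n: True, k: True, m: False}
  {m: True, k: True, n: False}


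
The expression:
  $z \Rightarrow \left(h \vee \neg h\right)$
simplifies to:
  $\text{True}$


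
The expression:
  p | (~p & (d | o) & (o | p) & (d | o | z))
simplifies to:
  o | p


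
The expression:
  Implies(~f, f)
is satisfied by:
  {f: True}


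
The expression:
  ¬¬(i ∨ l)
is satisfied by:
  {i: True, l: True}
  {i: True, l: False}
  {l: True, i: False}


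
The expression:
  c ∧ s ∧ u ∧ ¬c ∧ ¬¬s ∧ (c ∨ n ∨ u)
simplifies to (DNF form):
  False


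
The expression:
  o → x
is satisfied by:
  {x: True, o: False}
  {o: False, x: False}
  {o: True, x: True}


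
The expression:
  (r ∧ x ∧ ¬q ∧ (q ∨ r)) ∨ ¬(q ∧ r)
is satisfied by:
  {q: False, r: False}
  {r: True, q: False}
  {q: True, r: False}


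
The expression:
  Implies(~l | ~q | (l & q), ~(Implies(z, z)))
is never true.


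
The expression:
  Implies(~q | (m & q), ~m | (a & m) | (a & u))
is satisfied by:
  {a: True, m: False}
  {m: False, a: False}
  {m: True, a: True}


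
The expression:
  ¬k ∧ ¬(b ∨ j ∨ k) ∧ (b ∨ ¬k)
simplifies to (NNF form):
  ¬b ∧ ¬j ∧ ¬k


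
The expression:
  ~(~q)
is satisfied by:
  {q: True}


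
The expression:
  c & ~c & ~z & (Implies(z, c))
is never true.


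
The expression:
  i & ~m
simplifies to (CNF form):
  i & ~m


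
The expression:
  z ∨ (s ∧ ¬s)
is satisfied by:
  {z: True}


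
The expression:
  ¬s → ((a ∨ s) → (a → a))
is always true.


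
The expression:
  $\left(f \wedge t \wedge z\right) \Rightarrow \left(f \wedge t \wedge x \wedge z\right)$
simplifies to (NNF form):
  $x \vee \neg f \vee \neg t \vee \neg z$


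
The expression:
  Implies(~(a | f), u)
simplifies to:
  a | f | u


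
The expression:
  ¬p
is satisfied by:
  {p: False}


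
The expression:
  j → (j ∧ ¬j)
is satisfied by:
  {j: False}


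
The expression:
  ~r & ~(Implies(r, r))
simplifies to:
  False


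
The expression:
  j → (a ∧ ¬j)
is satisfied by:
  {j: False}


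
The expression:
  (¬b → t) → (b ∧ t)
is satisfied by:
  {t: False, b: False}
  {b: True, t: True}


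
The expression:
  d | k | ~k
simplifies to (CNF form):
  True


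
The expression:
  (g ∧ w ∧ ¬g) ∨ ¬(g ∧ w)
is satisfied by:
  {w: False, g: False}
  {g: True, w: False}
  {w: True, g: False}


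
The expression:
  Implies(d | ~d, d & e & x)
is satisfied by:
  {e: True, d: True, x: True}


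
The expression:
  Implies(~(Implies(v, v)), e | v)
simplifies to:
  True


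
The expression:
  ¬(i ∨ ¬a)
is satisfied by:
  {a: True, i: False}


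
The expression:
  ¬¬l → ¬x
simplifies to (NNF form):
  ¬l ∨ ¬x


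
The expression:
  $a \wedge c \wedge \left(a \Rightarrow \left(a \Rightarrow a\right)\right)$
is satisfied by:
  {a: True, c: True}


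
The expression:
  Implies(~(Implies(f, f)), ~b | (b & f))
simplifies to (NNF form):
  True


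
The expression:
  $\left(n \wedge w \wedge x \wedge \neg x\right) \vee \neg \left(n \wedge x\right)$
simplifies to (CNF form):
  $\neg n \vee \neg x$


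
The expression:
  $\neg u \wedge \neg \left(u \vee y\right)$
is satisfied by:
  {u: False, y: False}


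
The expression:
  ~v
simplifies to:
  ~v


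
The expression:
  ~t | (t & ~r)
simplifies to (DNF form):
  ~r | ~t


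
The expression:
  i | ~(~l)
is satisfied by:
  {i: True, l: True}
  {i: True, l: False}
  {l: True, i: False}


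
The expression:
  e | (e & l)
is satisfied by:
  {e: True}


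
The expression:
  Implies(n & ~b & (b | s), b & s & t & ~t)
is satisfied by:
  {b: True, s: False, n: False}
  {s: False, n: False, b: False}
  {b: True, n: True, s: False}
  {n: True, s: False, b: False}
  {b: True, s: True, n: False}
  {s: True, b: False, n: False}
  {b: True, n: True, s: True}


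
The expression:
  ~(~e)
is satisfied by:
  {e: True}


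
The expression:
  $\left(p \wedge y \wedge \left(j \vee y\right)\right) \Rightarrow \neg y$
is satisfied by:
  {p: False, y: False}
  {y: True, p: False}
  {p: True, y: False}


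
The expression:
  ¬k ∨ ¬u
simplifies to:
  ¬k ∨ ¬u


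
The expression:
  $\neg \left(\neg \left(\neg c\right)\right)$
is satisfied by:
  {c: False}


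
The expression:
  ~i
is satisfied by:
  {i: False}


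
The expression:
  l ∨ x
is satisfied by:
  {x: True, l: True}
  {x: True, l: False}
  {l: True, x: False}


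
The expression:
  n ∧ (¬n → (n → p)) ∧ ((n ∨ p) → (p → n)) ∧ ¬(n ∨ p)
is never true.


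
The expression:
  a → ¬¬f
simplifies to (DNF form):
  f ∨ ¬a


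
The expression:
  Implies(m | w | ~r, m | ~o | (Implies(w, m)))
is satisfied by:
  {m: True, w: False, o: False}
  {w: False, o: False, m: False}
  {o: True, m: True, w: False}
  {o: True, w: False, m: False}
  {m: True, w: True, o: False}
  {w: True, m: False, o: False}
  {o: True, w: True, m: True}


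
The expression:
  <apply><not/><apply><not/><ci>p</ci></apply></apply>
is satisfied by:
  {p: True}


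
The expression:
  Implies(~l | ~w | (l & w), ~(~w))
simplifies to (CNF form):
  w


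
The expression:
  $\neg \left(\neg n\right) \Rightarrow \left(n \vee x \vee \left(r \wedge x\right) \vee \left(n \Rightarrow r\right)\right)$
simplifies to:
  $\text{True}$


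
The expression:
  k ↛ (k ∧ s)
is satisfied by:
  {k: True, s: False}


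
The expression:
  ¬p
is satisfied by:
  {p: False}


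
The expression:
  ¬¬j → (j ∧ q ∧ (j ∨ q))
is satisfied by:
  {q: True, j: False}
  {j: False, q: False}
  {j: True, q: True}


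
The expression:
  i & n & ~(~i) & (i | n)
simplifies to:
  i & n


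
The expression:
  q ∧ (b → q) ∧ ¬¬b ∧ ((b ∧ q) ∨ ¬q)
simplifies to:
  b ∧ q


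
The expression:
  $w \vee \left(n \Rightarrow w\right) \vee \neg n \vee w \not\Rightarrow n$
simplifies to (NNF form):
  $w \vee \neg n$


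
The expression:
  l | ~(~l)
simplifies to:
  l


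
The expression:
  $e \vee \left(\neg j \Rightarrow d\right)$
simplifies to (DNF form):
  $d \vee e \vee j$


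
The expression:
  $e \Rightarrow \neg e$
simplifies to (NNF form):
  $\neg e$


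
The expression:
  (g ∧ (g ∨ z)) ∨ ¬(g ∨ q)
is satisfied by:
  {g: True, q: False}
  {q: False, g: False}
  {q: True, g: True}


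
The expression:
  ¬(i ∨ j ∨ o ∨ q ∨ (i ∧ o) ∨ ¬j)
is never true.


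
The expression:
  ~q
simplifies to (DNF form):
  ~q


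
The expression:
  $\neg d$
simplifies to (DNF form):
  $\neg d$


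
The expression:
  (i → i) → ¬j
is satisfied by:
  {j: False}


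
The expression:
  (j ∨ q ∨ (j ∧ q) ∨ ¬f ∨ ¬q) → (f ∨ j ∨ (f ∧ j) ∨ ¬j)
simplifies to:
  True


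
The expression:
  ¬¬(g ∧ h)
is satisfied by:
  {h: True, g: True}


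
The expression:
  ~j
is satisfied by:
  {j: False}


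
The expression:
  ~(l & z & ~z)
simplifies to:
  True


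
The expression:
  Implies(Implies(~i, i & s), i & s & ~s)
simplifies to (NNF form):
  ~i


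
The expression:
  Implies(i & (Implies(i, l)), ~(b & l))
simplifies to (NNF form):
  ~b | ~i | ~l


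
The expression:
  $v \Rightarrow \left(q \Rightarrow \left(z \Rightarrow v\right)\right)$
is always true.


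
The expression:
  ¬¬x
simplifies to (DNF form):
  x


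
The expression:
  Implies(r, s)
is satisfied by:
  {s: True, r: False}
  {r: False, s: False}
  {r: True, s: True}


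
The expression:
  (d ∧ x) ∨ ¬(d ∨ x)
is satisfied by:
  {d: False, x: False}
  {x: True, d: True}


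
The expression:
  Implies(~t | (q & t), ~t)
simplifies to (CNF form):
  ~q | ~t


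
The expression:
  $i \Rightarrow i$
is always true.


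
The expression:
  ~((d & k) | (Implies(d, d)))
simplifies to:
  False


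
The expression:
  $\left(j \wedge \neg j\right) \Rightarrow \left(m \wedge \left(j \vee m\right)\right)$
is always true.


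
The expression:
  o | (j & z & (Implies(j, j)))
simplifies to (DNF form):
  o | (j & z)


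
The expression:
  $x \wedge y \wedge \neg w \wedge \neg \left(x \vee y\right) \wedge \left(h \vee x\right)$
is never true.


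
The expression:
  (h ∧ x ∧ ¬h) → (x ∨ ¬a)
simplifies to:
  True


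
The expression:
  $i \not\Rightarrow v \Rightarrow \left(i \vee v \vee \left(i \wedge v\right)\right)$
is always true.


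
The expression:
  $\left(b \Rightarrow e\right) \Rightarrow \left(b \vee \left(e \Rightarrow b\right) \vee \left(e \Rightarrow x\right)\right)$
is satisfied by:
  {b: True, x: True, e: False}
  {b: True, x: False, e: False}
  {x: True, b: False, e: False}
  {b: False, x: False, e: False}
  {b: True, e: True, x: True}
  {b: True, e: True, x: False}
  {e: True, x: True, b: False}


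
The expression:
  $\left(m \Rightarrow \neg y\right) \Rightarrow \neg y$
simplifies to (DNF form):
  $m \vee \neg y$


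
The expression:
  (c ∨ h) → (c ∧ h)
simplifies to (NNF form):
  (c ∧ h) ∨ (¬c ∧ ¬h)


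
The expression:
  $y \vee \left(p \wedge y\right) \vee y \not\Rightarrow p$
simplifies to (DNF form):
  $y$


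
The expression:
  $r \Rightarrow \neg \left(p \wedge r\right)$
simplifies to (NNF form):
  $\neg p \vee \neg r$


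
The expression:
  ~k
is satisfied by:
  {k: False}


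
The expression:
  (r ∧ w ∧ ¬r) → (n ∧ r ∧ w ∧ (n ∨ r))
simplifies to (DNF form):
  True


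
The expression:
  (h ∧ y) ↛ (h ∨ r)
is never true.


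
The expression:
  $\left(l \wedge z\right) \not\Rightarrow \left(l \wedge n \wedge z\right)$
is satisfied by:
  {z: True, l: True, n: False}


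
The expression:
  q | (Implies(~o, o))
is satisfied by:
  {q: True, o: True}
  {q: True, o: False}
  {o: True, q: False}


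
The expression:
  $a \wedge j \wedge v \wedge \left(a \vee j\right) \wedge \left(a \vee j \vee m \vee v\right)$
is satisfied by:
  {a: True, j: True, v: True}


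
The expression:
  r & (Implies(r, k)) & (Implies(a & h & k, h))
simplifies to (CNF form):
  k & r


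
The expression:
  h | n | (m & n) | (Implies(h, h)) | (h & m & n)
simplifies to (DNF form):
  True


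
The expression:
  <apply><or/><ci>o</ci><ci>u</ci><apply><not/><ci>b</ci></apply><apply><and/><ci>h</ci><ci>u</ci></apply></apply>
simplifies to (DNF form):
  <apply><or/><ci>o</ci><ci>u</ci><apply><not/><ci>b</ci></apply></apply>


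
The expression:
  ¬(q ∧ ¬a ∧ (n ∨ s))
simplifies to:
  a ∨ (¬n ∧ ¬s) ∨ ¬q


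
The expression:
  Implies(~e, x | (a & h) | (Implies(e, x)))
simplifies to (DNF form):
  True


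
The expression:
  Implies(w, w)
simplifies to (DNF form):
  True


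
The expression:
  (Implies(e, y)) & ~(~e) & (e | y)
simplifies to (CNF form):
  e & y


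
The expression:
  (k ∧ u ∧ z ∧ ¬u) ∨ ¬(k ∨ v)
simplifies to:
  ¬k ∧ ¬v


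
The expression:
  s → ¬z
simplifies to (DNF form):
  ¬s ∨ ¬z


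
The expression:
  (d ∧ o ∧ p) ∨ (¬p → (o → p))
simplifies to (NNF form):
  p ∨ ¬o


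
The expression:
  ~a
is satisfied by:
  {a: False}


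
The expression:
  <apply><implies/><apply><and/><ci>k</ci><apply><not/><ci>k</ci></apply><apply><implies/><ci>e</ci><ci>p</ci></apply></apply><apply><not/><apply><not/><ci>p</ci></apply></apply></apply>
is always true.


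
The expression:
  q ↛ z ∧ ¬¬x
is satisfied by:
  {x: True, q: True, z: False}


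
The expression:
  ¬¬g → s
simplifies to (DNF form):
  s ∨ ¬g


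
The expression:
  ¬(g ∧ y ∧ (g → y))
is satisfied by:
  {g: False, y: False}
  {y: True, g: False}
  {g: True, y: False}


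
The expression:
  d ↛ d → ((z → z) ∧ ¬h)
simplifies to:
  True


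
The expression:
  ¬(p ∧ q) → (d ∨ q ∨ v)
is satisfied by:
  {d: True, q: True, v: True}
  {d: True, q: True, v: False}
  {d: True, v: True, q: False}
  {d: True, v: False, q: False}
  {q: True, v: True, d: False}
  {q: True, v: False, d: False}
  {v: True, q: False, d: False}


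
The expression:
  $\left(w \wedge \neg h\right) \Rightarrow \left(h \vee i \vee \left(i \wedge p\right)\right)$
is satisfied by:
  {i: True, h: True, w: False}
  {i: True, w: False, h: False}
  {h: True, w: False, i: False}
  {h: False, w: False, i: False}
  {i: True, h: True, w: True}
  {i: True, w: True, h: False}
  {h: True, w: True, i: False}


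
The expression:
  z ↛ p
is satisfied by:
  {z: True, p: False}


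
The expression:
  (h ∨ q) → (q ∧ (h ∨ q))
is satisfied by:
  {q: True, h: False}
  {h: False, q: False}
  {h: True, q: True}


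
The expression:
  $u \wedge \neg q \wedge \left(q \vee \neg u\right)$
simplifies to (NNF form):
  $\text{False}$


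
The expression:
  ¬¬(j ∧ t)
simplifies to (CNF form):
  j ∧ t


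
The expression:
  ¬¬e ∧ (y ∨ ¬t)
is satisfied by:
  {e: True, y: True, t: False}
  {e: True, t: False, y: False}
  {e: True, y: True, t: True}


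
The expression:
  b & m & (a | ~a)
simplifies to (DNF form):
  b & m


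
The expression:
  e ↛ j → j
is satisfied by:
  {j: True, e: False}
  {e: False, j: False}
  {e: True, j: True}


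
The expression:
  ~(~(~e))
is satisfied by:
  {e: False}


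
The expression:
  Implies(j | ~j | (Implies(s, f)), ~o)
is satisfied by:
  {o: False}


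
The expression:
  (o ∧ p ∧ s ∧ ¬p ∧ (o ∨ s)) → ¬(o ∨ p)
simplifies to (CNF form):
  True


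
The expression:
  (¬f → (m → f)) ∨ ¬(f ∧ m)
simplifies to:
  True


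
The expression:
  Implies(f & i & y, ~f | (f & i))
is always true.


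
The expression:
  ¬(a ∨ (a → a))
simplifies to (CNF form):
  False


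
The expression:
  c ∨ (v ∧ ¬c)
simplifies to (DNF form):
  c ∨ v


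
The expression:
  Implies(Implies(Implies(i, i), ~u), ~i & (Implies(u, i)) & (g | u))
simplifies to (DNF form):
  u | (g & ~i)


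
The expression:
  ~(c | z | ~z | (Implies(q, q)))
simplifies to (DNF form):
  False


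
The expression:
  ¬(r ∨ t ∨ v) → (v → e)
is always true.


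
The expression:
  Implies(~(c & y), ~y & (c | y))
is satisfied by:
  {c: True}


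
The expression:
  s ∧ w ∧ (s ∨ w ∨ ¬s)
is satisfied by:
  {w: True, s: True}


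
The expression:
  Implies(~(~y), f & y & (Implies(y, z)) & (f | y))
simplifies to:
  ~y | (f & z)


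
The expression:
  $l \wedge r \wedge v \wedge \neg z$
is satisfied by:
  {r: True, v: True, l: True, z: False}


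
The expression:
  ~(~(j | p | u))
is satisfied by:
  {u: True, p: True, j: True}
  {u: True, p: True, j: False}
  {u: True, j: True, p: False}
  {u: True, j: False, p: False}
  {p: True, j: True, u: False}
  {p: True, j: False, u: False}
  {j: True, p: False, u: False}


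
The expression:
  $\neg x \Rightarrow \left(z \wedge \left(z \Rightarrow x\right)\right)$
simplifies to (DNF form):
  $x$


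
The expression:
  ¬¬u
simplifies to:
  u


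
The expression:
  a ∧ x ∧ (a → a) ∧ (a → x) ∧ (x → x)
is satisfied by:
  {a: True, x: True}


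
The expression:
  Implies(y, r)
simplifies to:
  r | ~y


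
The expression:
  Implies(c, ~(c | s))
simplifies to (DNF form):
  ~c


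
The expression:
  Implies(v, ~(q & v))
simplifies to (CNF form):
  ~q | ~v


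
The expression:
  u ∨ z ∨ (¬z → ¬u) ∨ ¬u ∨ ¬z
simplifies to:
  True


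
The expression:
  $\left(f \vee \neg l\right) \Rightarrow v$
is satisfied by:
  {v: True, l: True, f: False}
  {v: True, l: False, f: False}
  {f: True, v: True, l: True}
  {f: True, v: True, l: False}
  {l: True, f: False, v: False}


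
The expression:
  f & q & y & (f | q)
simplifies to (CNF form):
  f & q & y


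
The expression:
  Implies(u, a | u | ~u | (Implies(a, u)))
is always true.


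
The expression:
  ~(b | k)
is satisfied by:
  {k: False, b: False}


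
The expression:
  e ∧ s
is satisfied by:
  {e: True, s: True}


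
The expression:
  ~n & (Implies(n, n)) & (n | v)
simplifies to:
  v & ~n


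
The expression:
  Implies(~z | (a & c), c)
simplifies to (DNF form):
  c | z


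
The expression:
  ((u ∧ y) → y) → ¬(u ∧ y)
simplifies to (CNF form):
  ¬u ∨ ¬y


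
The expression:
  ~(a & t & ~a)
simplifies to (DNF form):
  True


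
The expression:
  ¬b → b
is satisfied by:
  {b: True}


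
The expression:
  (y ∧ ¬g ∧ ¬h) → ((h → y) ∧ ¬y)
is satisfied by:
  {g: True, h: True, y: False}
  {g: True, h: False, y: False}
  {h: True, g: False, y: False}
  {g: False, h: False, y: False}
  {y: True, g: True, h: True}
  {y: True, g: True, h: False}
  {y: True, h: True, g: False}


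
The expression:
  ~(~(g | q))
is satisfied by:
  {q: True, g: True}
  {q: True, g: False}
  {g: True, q: False}


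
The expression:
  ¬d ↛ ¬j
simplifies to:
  j ∧ ¬d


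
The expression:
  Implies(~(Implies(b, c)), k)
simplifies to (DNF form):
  c | k | ~b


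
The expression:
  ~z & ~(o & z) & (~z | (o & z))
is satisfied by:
  {z: False}


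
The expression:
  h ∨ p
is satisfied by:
  {p: True, h: True}
  {p: True, h: False}
  {h: True, p: False}


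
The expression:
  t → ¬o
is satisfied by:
  {o: False, t: False}
  {t: True, o: False}
  {o: True, t: False}


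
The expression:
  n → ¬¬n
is always true.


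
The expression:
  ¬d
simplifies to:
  ¬d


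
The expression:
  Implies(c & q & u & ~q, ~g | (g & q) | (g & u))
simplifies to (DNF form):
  True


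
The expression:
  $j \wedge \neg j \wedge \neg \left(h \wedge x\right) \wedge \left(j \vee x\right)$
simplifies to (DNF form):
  $\text{False}$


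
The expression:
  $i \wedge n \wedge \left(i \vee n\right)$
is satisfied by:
  {i: True, n: True}


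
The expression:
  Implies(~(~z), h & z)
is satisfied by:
  {h: True, z: False}
  {z: False, h: False}
  {z: True, h: True}


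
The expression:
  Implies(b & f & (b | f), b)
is always true.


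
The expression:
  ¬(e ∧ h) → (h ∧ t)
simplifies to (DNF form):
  (e ∧ h) ∨ (h ∧ t)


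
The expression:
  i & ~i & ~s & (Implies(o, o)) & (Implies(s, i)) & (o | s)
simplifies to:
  False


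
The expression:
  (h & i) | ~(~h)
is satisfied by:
  {h: True}


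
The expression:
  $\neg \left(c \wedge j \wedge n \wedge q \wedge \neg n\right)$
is always true.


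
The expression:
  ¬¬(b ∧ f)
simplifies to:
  b ∧ f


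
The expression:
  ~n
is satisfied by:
  {n: False}


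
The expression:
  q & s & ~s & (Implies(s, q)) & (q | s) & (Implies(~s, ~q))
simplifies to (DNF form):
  False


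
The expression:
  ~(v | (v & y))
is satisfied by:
  {v: False}


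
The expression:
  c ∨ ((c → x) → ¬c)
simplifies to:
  True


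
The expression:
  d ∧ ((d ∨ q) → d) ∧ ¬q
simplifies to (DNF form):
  d ∧ ¬q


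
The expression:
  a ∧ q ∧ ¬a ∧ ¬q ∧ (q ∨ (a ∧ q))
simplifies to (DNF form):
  False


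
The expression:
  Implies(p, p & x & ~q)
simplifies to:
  ~p | (x & ~q)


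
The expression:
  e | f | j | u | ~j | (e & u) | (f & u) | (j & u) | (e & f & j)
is always true.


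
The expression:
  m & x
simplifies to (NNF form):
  m & x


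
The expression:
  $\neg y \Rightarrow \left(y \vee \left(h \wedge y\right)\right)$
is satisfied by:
  {y: True}


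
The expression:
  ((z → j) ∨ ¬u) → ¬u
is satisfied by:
  {z: True, j: False, u: False}
  {j: False, u: False, z: False}
  {z: True, j: True, u: False}
  {j: True, z: False, u: False}
  {u: True, z: True, j: False}


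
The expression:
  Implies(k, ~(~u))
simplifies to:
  u | ~k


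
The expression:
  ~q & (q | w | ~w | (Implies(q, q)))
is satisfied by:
  {q: False}


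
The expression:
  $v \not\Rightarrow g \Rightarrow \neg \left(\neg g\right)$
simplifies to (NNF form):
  $g \vee \neg v$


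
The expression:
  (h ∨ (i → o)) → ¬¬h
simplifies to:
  h ∨ (i ∧ ¬o)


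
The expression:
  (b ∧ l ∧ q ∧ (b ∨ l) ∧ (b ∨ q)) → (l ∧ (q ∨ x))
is always true.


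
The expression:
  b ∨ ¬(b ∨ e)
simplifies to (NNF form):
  b ∨ ¬e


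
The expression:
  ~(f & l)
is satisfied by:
  {l: False, f: False}
  {f: True, l: False}
  {l: True, f: False}


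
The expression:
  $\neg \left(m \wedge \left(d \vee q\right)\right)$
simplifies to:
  $\left(\neg d \wedge \neg q\right) \vee \neg m$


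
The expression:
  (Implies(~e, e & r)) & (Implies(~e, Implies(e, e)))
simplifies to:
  e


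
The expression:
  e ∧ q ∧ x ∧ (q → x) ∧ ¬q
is never true.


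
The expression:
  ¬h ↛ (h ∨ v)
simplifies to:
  ¬h ∧ ¬v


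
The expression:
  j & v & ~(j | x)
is never true.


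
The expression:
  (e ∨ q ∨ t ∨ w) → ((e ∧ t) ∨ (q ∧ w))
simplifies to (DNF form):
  (e ∧ t) ∨ (q ∧ w) ∨ (¬e ∧ ¬q ∧ ¬t ∧ ¬w)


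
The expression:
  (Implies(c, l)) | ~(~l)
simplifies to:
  l | ~c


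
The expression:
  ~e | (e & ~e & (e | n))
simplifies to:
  ~e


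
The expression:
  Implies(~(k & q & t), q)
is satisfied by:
  {q: True}


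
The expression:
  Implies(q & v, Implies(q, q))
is always true.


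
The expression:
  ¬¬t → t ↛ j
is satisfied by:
  {t: False, j: False}
  {j: True, t: False}
  {t: True, j: False}


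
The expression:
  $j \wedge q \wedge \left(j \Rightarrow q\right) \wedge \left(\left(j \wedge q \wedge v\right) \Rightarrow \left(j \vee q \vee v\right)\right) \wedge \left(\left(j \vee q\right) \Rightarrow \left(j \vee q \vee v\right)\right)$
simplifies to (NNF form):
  $j \wedge q$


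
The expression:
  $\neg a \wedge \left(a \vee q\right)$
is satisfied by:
  {q: True, a: False}


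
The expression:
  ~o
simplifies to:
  ~o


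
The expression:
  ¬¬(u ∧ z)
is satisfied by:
  {z: True, u: True}


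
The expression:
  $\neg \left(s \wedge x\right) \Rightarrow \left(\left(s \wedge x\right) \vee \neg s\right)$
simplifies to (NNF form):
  $x \vee \neg s$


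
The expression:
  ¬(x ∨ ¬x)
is never true.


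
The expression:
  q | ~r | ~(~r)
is always true.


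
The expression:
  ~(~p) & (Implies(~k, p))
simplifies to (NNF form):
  p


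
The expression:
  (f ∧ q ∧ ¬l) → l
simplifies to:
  l ∨ ¬f ∨ ¬q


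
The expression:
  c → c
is always true.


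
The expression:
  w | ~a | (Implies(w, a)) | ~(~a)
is always true.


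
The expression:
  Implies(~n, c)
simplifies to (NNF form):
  c | n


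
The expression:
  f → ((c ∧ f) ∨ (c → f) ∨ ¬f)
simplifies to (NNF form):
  True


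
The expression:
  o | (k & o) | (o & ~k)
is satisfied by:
  {o: True}


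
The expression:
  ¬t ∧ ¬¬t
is never true.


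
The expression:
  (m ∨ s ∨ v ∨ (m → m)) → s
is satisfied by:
  {s: True}


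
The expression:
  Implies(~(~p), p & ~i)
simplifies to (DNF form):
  ~i | ~p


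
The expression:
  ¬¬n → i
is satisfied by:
  {i: True, n: False}
  {n: False, i: False}
  {n: True, i: True}


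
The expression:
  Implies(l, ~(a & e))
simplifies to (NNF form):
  ~a | ~e | ~l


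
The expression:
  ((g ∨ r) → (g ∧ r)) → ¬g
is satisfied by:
  {g: False, r: False}
  {r: True, g: False}
  {g: True, r: False}


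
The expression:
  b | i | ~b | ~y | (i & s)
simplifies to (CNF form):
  True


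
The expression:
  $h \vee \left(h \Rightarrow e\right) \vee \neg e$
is always true.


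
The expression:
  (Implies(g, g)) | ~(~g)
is always true.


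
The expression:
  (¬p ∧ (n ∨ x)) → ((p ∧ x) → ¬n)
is always true.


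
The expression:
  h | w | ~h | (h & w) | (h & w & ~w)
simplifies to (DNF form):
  True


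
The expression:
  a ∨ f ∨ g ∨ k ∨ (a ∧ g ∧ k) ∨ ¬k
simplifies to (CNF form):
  True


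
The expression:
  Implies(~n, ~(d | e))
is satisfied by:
  {n: True, e: False, d: False}
  {n: True, d: True, e: False}
  {n: True, e: True, d: False}
  {n: True, d: True, e: True}
  {d: False, e: False, n: False}


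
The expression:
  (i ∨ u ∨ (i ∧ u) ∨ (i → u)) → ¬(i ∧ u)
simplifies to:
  ¬i ∨ ¬u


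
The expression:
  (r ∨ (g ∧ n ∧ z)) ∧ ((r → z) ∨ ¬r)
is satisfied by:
  {z: True, r: True, g: True, n: True}
  {z: True, r: True, g: True, n: False}
  {z: True, r: True, n: True, g: False}
  {z: True, r: True, n: False, g: False}
  {z: True, g: True, n: True, r: False}


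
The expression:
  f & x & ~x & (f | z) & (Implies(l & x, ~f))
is never true.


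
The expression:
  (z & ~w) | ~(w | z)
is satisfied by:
  {w: False}


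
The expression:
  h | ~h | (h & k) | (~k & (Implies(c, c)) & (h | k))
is always true.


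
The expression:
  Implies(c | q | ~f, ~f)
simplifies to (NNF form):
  ~f | (~c & ~q)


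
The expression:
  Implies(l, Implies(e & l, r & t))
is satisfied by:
  {t: True, r: True, l: False, e: False}
  {t: True, r: False, l: False, e: False}
  {r: True, t: False, l: False, e: False}
  {t: False, r: False, l: False, e: False}
  {t: True, e: True, r: True, l: False}
  {t: True, e: True, r: False, l: False}
  {e: True, r: True, t: False, l: False}
  {e: True, t: False, r: False, l: False}
  {t: True, l: True, r: True, e: False}
  {t: True, l: True, r: False, e: False}
  {l: True, r: True, t: False, e: False}
  {l: True, t: False, r: False, e: False}
  {t: True, e: True, l: True, r: True}


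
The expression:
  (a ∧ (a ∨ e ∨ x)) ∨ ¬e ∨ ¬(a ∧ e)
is always true.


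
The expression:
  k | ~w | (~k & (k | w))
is always true.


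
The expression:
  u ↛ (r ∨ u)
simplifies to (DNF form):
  False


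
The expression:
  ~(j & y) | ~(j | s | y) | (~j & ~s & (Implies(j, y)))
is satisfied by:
  {y: False, j: False}
  {j: True, y: False}
  {y: True, j: False}


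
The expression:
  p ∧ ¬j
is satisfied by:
  {p: True, j: False}


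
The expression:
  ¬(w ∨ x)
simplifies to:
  ¬w ∧ ¬x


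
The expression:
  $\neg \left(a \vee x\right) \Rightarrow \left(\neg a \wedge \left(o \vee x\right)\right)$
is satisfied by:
  {a: True, x: True, o: True}
  {a: True, x: True, o: False}
  {a: True, o: True, x: False}
  {a: True, o: False, x: False}
  {x: True, o: True, a: False}
  {x: True, o: False, a: False}
  {o: True, x: False, a: False}


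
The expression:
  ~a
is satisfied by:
  {a: False}


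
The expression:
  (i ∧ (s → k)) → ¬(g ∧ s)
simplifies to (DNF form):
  ¬g ∨ ¬i ∨ ¬k ∨ ¬s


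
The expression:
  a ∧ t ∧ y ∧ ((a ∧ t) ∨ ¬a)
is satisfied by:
  {t: True, a: True, y: True}


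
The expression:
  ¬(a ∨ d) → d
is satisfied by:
  {a: True, d: True}
  {a: True, d: False}
  {d: True, a: False}


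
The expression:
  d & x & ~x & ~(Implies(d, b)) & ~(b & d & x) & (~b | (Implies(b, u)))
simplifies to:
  False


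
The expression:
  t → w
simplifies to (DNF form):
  w ∨ ¬t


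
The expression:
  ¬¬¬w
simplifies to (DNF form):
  ¬w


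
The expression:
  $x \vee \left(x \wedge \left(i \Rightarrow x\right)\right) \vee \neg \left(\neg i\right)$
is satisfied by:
  {i: True, x: True}
  {i: True, x: False}
  {x: True, i: False}


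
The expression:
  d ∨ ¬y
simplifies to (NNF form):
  d ∨ ¬y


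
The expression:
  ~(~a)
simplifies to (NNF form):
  a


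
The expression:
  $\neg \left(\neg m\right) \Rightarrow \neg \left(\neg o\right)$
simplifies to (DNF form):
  $o \vee \neg m$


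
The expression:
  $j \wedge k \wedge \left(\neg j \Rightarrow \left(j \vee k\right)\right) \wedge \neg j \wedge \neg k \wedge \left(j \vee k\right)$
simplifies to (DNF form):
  $\text{False}$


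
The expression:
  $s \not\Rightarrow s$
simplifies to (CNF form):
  $\text{False}$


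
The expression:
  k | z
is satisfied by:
  {k: True, z: True}
  {k: True, z: False}
  {z: True, k: False}


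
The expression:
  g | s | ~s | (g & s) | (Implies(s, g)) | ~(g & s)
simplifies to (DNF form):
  True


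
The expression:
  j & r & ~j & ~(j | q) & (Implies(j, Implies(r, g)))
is never true.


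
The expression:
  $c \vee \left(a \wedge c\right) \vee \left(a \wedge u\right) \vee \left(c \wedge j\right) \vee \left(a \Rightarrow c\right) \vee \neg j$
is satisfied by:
  {c: True, u: True, a: False, j: False}
  {c: True, u: False, a: False, j: False}
  {u: True, j: False, c: False, a: False}
  {j: False, u: False, c: False, a: False}
  {j: True, c: True, u: True, a: False}
  {j: True, c: True, u: False, a: False}
  {j: True, u: True, c: False, a: False}
  {j: True, u: False, c: False, a: False}
  {a: True, c: True, u: True, j: False}
  {a: True, c: True, u: False, j: False}
  {a: True, u: True, c: False, j: False}
  {a: True, u: False, c: False, j: False}
  {j: True, a: True, c: True, u: True}
  {j: True, a: True, c: True, u: False}
  {j: True, a: True, u: True, c: False}


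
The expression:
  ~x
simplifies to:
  ~x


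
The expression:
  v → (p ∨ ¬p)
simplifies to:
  True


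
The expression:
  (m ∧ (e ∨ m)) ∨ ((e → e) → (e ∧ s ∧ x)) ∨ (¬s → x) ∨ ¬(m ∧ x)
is always true.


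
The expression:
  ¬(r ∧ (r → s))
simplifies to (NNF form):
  ¬r ∨ ¬s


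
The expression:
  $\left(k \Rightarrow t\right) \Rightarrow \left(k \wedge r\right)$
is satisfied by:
  {r: True, k: True, t: False}
  {k: True, t: False, r: False}
  {r: True, t: True, k: True}


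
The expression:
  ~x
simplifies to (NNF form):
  ~x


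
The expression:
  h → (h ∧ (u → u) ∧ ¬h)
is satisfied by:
  {h: False}


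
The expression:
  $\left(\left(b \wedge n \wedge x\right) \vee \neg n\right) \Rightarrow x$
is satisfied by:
  {n: True, x: True}
  {n: True, x: False}
  {x: True, n: False}


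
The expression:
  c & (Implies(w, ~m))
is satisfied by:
  {c: True, w: False, m: False}
  {c: True, m: True, w: False}
  {c: True, w: True, m: False}


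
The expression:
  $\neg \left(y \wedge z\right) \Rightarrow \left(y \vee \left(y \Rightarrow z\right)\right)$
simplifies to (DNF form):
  $\text{True}$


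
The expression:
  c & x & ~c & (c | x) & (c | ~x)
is never true.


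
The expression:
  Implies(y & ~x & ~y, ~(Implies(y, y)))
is always true.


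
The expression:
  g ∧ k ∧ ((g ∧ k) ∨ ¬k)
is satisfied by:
  {g: True, k: True}


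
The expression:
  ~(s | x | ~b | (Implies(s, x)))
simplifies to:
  False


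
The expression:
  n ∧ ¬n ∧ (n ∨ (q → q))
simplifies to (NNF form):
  False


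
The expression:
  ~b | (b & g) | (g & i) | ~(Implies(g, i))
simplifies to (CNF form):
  g | ~b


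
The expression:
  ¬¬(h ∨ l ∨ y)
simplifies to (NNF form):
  h ∨ l ∨ y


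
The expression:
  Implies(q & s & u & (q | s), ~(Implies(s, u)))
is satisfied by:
  {s: False, u: False, q: False}
  {q: True, s: False, u: False}
  {u: True, s: False, q: False}
  {q: True, u: True, s: False}
  {s: True, q: False, u: False}
  {q: True, s: True, u: False}
  {u: True, s: True, q: False}


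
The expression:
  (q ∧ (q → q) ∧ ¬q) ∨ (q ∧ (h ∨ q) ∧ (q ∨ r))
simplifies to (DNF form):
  q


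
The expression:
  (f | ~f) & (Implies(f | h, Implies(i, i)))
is always true.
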